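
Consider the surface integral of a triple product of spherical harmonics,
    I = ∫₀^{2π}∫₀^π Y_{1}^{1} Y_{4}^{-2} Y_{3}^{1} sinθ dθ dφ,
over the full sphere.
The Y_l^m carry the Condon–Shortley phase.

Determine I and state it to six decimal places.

0.238414

Rules hold: Σm=0, L=8 even, 3≤3≤5.
N = 3·9·7 = 189
Δ = 2!·0!·6!/9! = 1/252
Racah Σ t=1..1: t=1:−1/36 = -1/36
⇒ 3j(1 4 3; 0 0 0)² = 4/63, sgn +1
Racah Σ t=0..0: t=0:+1/96 = 1/96
⇒ 3j(1 4 3; 1 -2 1)² = 5/84, sgn +1
4πI² = N·(3j₀)²·(3jₘ)² = 5/7
I = +1·√(0.714286/4π) = 0.23841361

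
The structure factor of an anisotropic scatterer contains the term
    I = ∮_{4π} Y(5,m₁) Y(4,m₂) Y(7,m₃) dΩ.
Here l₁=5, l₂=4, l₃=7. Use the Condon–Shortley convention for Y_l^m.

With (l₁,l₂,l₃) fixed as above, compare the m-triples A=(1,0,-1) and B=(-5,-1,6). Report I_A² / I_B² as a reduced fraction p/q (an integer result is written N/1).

308/1053

Same 5,4,7: normalisation and zero-m 3j drop out of the ratio.
A: Δ: 2! 8! 6! / 17! → 1/6126120; sum: t=0:+1/55296 t=1:−1/25920 t=2:+1/138240 = -11/829440; 3j²(5 4 7; 1 0 -1) = Δ·Π!·Σ² = 11/1326  (sign -1)
B: Δ: 2! 8! 6! / 17! → 1/6126120; sum: t=2:+1/9676800 = 1/9676800; 3j²(5 4 7; -5 -1 6) = Δ·Π!·Σ² = 27/952  (sign -1)
I_A²/I_B² = (11/1326)/(27/952) = 308/1053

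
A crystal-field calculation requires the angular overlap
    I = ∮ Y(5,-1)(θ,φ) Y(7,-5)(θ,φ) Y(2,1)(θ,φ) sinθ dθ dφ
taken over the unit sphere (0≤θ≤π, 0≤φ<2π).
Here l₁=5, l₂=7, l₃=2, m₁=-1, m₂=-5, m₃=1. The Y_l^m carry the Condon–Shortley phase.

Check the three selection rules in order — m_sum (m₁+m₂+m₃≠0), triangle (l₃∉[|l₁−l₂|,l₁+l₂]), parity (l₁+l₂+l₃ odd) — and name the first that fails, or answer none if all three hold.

m_sum

Σmᵢ = -5  ✗
l₃∈[|l₁−l₂|,l₁+l₂]=[2,12], have l₃=2
Σlᵢ = 14 ⇒ even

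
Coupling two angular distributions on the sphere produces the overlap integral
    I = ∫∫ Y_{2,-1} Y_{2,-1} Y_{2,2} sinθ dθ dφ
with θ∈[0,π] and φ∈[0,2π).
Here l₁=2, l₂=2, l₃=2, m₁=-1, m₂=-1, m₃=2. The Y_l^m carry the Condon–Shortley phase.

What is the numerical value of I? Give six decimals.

0.220728

Checks pass: Σm=0; 6 even; l₃=2∈[0,4].
(2·2+1)(2·2+1)(2·2+1) = 125
Δ: 2! 2! 2! / 7! → 1/630
sum: t=0:+1/8 t=1:−1/1 t=2:+1/8 = -3/4
3j²(2 2 2; 0 0 0) = Δ·Π!·Σ² = 2/35  (sign -1)
sum: t=1:−1/4 = -1/4
3j²(2 2 2; -1 -1 2) = Δ·Π!·Σ² = 3/35  (sign -1)
combine: 4πI² = 125·2/35·3/35 = 30/49
take √, sign +1: I = 0.22072812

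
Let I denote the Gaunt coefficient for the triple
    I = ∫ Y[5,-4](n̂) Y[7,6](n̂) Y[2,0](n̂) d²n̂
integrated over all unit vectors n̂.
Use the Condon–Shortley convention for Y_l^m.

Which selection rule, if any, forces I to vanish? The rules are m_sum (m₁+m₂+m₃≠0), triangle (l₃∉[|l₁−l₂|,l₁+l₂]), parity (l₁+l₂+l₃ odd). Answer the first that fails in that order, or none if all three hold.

Σmᵢ = 2  ✗
l₃∈[|l₁−l₂|,l₁+l₂]=[2,12], have l₃=2
Σlᵢ = 14 ⇒ even

m_sum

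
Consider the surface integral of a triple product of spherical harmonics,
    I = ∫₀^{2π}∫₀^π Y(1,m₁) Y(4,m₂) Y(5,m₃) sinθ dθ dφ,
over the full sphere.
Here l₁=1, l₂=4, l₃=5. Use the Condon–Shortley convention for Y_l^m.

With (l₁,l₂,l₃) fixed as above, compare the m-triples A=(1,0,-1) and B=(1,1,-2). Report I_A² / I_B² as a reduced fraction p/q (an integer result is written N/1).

5/7

l's match ⇒ only the (l;m) 3-j factors differ between A and B.
A: triangle coeff Δ(1,4,5) = 1/495; Σ_t [0,0]: t=0:+1/1152 = 1/1152; (3j)²=1/33 [(1 4 5; 1 0 -1)], sign=+1
B: triangle coeff Δ(1,4,5) = 1/495; Σ_t [0,0]: t=0:+1/1440 = 1/1440; (3j)²=7/165 [(1 4 5; 1 1 -2)], sign=-1
I_A²/I_B² = (1/33)/(7/165) = 5/7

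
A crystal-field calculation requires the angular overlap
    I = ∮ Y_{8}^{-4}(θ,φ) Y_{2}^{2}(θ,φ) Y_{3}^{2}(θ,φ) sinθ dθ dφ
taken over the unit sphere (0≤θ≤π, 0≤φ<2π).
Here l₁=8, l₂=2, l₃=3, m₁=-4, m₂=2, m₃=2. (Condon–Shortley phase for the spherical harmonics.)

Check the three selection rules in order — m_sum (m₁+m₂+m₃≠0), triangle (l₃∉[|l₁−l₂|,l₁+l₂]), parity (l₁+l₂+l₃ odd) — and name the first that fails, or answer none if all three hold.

triangle

m₁+m₂+m₃ = -4 + 2 + 2 = 0  ✓
triangle: |8−2|=6 ≤ l₃=3 ≤ 8+2=10  ✗
parity: l₁+l₂+l₃ = 13 is odd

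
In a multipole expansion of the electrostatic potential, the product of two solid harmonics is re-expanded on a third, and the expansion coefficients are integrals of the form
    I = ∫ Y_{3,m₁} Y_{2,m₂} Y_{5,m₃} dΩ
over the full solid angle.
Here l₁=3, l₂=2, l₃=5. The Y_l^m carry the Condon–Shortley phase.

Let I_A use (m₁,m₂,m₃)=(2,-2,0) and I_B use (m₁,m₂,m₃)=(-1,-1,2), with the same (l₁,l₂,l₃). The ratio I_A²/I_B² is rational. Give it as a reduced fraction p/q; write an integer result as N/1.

Shared (l₁,l₂,l₃)=(3,2,5): N and (l;000)² cancel in I_A²/I_B².
A: Δ = 0!·6!·4!/11! = 1/2310; Racah Σ t=0..0: t=0:+1/2880 = 1/2880; ⇒ 3j(3 2 5; 2 -2 0)² = 1/462, sgn -1
B: Δ = 0!·6!·4!/11! = 1/2310; Racah Σ t=0..0: t=0:+1/288 = 1/288; ⇒ 3j(3 2 5; -1 -1 2)² = 1/22, sgn -1
I_A²/I_B² = (1/462)/(1/22) = 1/21

1/21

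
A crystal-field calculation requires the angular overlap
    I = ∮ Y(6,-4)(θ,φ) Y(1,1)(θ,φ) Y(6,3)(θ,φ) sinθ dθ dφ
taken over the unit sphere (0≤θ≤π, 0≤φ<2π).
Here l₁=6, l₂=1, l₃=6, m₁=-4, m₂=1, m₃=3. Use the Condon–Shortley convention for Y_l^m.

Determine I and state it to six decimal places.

0.000000

L=13 odd ⇒ parity kills the (l;000) factor ⇒ I = 0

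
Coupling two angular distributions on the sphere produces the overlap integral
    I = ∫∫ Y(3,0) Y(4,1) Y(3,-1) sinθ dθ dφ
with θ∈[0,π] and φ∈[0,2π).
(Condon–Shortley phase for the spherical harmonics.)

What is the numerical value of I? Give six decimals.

m-sum 0 ✓  L=10 even ✓  1≤3≤7 ✓
Π(2lᵢ+1) = 7×9×7 = 441
triangle coeff Δ(3,4,3) = 1/34650
Σ_t [1,3]: t=1:−1/72 t=2:+1/16 t=3:−1/72 = 5/144
(3j)²=2/77 [(3 4 3; 0 0 0)], sign=-1
Σ_t [1,3]: t=1:−1/288 t=2:+1/24 t=3:−1/48 = 5/288
(3j)²=5/462 [(3 4 3; 0 1 -1)], sign=+1
⇒ 4πI² = 15/121
I = (-1)√(15/121/(4π)) = -0.09932258

-0.099323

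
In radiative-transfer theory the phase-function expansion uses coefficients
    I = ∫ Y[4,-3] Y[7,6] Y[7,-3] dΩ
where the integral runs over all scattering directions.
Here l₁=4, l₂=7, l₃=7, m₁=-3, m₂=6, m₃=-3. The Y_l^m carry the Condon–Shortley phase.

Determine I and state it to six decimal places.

-0.148484

m-sum 0 ✓  L=18 even ✓  3≤7≤11 ✓
Π(2lᵢ+1) = 9×15×15 = 2025
triangle coeff Δ(4,7,7) = 1/58198140
Σ_t [0,4]: t=0:+1/17418240 t=1:−1/622080 t=2:+1/230400 t=3:−1/622080 t=4:+1/17418240 = 1/806400
(3j)²=2268/230945 [(4 7 7; 0 0 0)], sign=-1
Σ_t [3,4]: t=3:−1/522547200 t=4:+1/52254720 = 1/58060800
(3j)²=9/646 [(4 7 7; -3 6 -3)], sign=+1
⇒ 4πI² = 4133430/14919047
I = (-1)√(4133430/14919047/(4π)) = -0.14848406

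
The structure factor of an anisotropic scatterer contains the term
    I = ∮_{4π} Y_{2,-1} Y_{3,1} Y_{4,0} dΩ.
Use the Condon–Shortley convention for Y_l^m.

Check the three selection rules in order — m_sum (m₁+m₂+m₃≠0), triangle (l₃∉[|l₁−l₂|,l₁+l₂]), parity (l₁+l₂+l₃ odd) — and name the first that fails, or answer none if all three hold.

Σmᵢ = 0  ✓
l₃∈[|l₁−l₂|,l₁+l₂]=[1,5], have l₃=4  ✓
Σlᵢ = 9 ⇒ odd  ✗

parity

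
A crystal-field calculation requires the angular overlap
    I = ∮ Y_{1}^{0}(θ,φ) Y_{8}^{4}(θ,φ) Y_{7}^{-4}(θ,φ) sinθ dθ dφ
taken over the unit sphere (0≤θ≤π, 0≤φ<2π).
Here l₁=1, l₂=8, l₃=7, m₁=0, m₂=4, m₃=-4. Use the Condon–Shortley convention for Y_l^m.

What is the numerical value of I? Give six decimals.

Rules hold: Σm=0, L=16 even, 7≤7≤9.
N = 3·17·15 = 765
Δ = 2!·0!·14!/17! = 1/2040
Racah Σ t=1..1: t=1:−1/25401600 = -1/25401600
⇒ 3j(1 8 7; 0 0 0)² = 8/255, sgn +1
Racah Σ t=1..1: t=1:−1/239500800 = -1/239500800
⇒ 3j(1 8 7; 0 4 -4)² = 2/85, sgn +1
4πI² = N·(3j₀)²·(3jₘ)² = 48/85
I = +1·√(0.564706/4π) = 0.21198553

0.211986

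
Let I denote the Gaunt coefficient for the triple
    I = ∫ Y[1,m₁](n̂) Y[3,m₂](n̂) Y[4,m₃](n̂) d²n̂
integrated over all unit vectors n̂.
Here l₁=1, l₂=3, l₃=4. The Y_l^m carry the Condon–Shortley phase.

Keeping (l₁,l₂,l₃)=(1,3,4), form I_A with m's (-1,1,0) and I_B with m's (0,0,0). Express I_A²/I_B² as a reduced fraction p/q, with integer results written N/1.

l's match ⇒ only the (l;m) 3-j factors differ between A and B.
A: triangle coeff Δ(1,3,4) = 1/252; Σ_t [0,0]: t=0:+1/96 = 1/96; (3j)²=1/42 [(1 3 4; -1 1 0)], sign=+1
B: triangle coeff Δ(1,3,4) = 1/252; Σ_t [0,0]: t=0:+1/36 = 1/36; (3j)²=4/63 [(1 3 4; 0 0 0)], sign=+1
I_A²/I_B² = (1/42)/(4/63) = 3/8

3/8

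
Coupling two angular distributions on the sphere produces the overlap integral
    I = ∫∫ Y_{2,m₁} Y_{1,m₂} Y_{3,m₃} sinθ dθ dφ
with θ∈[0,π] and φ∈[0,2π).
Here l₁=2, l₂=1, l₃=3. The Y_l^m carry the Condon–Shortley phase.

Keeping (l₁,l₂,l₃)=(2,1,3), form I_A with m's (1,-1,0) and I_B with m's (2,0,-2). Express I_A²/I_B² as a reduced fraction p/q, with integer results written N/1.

l's match ⇒ only the (l;m) 3-j factors differ between A and B.
A: triangle coeff Δ(2,1,3) = 1/105; Σ_t [0,0]: t=0:+1/12 = 1/12; (3j)²=1/35 [(2 1 3; 1 -1 0)], sign=-1
B: triangle coeff Δ(2,1,3) = 1/105; Σ_t [0,0]: t=0:+1/24 = 1/24; (3j)²=1/21 [(2 1 3; 2 0 -2)], sign=-1
I_A²/I_B² = (1/35)/(1/21) = 3/5

3/5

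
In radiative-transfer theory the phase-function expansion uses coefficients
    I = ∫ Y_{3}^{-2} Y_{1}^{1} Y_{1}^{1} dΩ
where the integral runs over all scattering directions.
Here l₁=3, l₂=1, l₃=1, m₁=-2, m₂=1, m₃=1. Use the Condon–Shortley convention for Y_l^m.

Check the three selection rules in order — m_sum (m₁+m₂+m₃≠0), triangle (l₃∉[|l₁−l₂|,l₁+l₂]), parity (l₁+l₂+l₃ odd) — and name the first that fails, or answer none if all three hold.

Σmᵢ = 0  ✓
l₃∈[|l₁−l₂|,l₁+l₂]=[2,4], have l₃=1  ✗
Σlᵢ = 5 ⇒ odd

triangle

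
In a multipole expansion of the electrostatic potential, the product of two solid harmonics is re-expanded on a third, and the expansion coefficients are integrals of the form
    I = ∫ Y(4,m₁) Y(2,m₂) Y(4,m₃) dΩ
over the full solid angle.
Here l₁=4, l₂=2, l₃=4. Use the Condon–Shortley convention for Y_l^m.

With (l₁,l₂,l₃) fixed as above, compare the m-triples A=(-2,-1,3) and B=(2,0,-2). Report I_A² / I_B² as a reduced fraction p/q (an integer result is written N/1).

l's match ⇒ only the (l;m) 3-j factors differ between A and B.
A: triangle coeff Δ(4,2,4) = 1/13860; Σ_t [0,1]: t=0:+1/1440 t=1:−1/240 = -1/288; (3j)²=5/132 [(4 2 4; -2 -1 3)], sign=+1
B: triangle coeff Δ(4,2,4) = 1/13860; Σ_t [0,2]: t=0:+1/192 t=1:−1/120 t=2:+1/2880 = -1/360; (3j)²=16/3465 [(4 2 4; 2 0 -2)], sign=-1
I_A²/I_B² = (5/132)/(16/3465) = 525/64

525/64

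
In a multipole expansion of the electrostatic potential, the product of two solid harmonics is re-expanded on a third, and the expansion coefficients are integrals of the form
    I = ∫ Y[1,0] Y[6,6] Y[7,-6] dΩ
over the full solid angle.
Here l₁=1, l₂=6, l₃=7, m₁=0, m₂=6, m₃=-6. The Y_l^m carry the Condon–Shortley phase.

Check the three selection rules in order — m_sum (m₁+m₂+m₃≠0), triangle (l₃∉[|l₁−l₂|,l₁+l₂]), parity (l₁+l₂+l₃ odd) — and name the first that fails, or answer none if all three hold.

none

azimuthal sum: 0 + 6 − 6 = 0  ✓
5 ≤ 7 ≤ 7 (triangle on l)  ✓
L = 1 + 6 + 7 = 14 (even)  ✓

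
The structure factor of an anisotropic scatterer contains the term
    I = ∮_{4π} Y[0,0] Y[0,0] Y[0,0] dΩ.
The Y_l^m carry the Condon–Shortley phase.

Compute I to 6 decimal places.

0.282095

m-sum 0 ✓  L=0 even ✓  0≤0≤0 ✓
Π(2lᵢ+1) = 1×1×1 = 1
triangle coeff Δ(0,0,0) = 1/1
Σ_t [0,0]: t=0:+1/1 = 1/1
(3j)²=1/1 [(0 0 0; 0 0 0)], sign=+1
(m-triple is (0,0,0) — same symbol as above.)
⇒ 4πI² = 1/1
I = (+1)√(1/1/(4π)) = 0.28209479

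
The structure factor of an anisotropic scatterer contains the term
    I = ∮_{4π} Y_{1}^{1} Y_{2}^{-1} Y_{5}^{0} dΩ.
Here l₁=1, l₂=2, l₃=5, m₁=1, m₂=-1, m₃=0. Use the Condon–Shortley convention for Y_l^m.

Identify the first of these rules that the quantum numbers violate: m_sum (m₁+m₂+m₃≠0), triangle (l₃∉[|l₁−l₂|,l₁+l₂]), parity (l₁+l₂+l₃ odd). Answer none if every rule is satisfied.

triangle

Σmᵢ = 0  ✓
l₃∈[|l₁−l₂|,l₁+l₂]=[1,3], have l₃=5  ✗
Σlᵢ = 8 ⇒ even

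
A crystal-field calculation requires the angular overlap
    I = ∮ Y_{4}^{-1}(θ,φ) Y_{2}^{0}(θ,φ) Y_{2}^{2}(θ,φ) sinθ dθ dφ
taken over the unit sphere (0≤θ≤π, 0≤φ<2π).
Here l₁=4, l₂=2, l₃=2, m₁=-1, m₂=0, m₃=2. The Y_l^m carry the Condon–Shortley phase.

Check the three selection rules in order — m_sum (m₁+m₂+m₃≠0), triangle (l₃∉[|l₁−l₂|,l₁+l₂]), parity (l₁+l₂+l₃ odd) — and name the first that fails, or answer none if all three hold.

m_sum

azimuthal sum: -1 + 0 + 2 = 1  ✗
2 ≤ 2 ≤ 6 (triangle on l)
L = 4 + 2 + 2 = 8 (even)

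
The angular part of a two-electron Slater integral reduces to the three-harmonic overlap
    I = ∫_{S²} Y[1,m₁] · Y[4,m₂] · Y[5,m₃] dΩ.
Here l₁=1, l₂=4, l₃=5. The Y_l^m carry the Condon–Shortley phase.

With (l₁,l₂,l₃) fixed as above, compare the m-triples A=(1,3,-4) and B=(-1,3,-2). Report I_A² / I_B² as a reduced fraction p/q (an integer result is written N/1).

12/1

Same 1,4,5: normalisation and zero-m 3j drop out of the ratio.
A: Δ: 0! 2! 8! / 11! → 1/495; sum: t=0:+1/10080 = 1/10080; 3j²(1 4 5; 1 3 -4) = Δ·Π!·Σ² = 4/55  (sign -1)
B: Δ: 0! 2! 8! / 11! → 1/495; sum: t=0:+1/10080 = 1/10080; 3j²(1 4 5; -1 3 -2) = Δ·Π!·Σ² = 1/165  (sign -1)
I_A²/I_B² = (4/55)/(1/165) = 12/1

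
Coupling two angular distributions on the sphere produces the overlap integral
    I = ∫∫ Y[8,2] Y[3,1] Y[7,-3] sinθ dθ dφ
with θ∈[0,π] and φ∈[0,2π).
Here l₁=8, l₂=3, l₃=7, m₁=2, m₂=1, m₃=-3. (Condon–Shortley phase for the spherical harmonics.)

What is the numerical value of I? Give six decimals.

Checks pass: Σm=0; 18 even; l₃=7∈[5,11].
(2·8+1)(2·3+1)(2·7+1) = 1785
Δ: 4! 12! 2! / 19! → 1/5290740
sum: t=1:−1/7257600 t=2:+1/2073600 t=3:−1/7257600 = 1/4838400
3j²(8 3 7; 0 0 0) = Δ·Π!·Σ² = 252/20995  (sign -1)
sum: t=2:+1/7741440 t=3:−1/13063680 t=4:+1/348364800 = 29/522547200
3j²(8 3 7; 2 1 -3) = Δ·Π!·Σ² = 1682/264537  (sign +1)
combine: 4πI² = 1785·252/20995·1682/264537 = 141288/1037153
take √, sign -1: I = -0.10411811

-0.104118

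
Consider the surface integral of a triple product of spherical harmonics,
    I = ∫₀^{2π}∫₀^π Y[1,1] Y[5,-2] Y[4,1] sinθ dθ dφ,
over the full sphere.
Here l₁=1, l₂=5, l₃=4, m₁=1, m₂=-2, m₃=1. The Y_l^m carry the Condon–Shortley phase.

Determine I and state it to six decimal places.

0.225034

Rules hold: Σm=0, L=10 even, 4≤4≤6.
N = 3·11·9 = 297
Δ = 2!·0!·8!/11! = 1/495
Racah Σ t=1..1: t=1:−1/576 = -1/576
⇒ 3j(1 5 4; 0 0 0)² = 5/99, sgn -1
Racah Σ t=0..0: t=0:+1/1440 = 1/1440
⇒ 3j(1 5 4; 1 -2 1)² = 7/165, sgn -1
4πI² = N·(3j₀)²·(3jₘ)² = 7/11
I = +1·√(0.636364/4π) = 0.22503380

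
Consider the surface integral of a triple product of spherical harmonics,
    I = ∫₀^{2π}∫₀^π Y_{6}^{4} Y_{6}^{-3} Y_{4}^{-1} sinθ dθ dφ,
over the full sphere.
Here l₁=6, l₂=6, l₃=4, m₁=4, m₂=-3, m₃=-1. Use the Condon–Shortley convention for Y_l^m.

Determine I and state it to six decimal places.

0.077598

Checks pass: Σm=0; 16 even; l₃=4∈[0,12].
(2·6+1)(2·6+1)(2·4+1) = 1521
Δ: 8! 4! 4! / 17! → 1/15315300
sum: t=2:+1/829440 t=3:−1/25920 t=4:+1/9216 t=5:−1/25920 t=6:+1/829440 = 7/207360
3j²(6 6 4; 0 0 0) = Δ·Π!·Σ² = 28/2431  (sign +1)
sum: t=0:+1/967680 t=1:−1/120960 t=2:+1/207360 = -1/414720
3j²(6 6 4; 4 -3 -1) = Δ·Π!·Σ² = 21/4862  (sign +1)
combine: 4πI² = 1521·28/2431·21/4862 = 2646/34969
take √, sign +1: I = 0.07759762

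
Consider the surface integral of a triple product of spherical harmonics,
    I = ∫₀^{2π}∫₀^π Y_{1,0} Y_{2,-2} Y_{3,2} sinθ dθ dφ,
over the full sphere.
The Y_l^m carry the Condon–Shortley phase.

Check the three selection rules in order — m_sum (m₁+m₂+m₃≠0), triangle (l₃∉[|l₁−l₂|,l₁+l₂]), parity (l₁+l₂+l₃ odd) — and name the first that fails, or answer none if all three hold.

Σmᵢ = 0  ✓
l₃∈[|l₁−l₂|,l₁+l₂]=[1,3], have l₃=3  ✓
Σlᵢ = 6 ⇒ even  ✓

none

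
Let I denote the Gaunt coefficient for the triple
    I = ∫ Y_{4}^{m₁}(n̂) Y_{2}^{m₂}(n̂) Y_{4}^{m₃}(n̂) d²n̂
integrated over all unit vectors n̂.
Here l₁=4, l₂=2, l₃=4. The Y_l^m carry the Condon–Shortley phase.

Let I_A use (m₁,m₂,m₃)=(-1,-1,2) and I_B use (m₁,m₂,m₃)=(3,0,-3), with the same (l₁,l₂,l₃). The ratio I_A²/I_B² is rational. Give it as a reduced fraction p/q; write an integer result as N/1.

l's match ⇒ only the (l;m) 3-j factors differ between A and B.
A: triangle coeff Δ(4,2,4) = 1/13860; Σ_t [0,1]: t=0:+1/240 t=1:−1/96 = -1/160; (3j)²=27/1540 [(4 2 4; -1 -1 2)], sign=-1
B: triangle coeff Δ(4,2,4) = 1/13860; Σ_t [0,1]: t=0:+1/480 t=1:−1/720 = 1/1440; (3j)²=7/1980 [(4 2 4; 3 0 -3)], sign=-1
I_A²/I_B² = (27/1540)/(7/1980) = 243/49

243/49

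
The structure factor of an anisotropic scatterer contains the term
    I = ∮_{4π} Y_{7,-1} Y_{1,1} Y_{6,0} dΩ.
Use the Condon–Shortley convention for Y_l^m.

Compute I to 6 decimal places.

-0.185147

m-sum 0 ✓  L=14 even ✓  6≤6≤8 ✓
Π(2lᵢ+1) = 15×3×13 = 585
triangle coeff Δ(7,1,6) = 1/1365
Σ_t [1,1]: t=1:−1/518400 = -1/518400
(3j)²=7/195 [(7 1 6; 0 0 0)], sign=-1
Σ_t [2,2]: t=2:+1/1036800 = 1/1036800
(3j)²=4/195 [(7 1 6; -1 1 0)], sign=+1
⇒ 4πI² = 28/65
I = (-1)√(28/65/(4π)) = -0.18514731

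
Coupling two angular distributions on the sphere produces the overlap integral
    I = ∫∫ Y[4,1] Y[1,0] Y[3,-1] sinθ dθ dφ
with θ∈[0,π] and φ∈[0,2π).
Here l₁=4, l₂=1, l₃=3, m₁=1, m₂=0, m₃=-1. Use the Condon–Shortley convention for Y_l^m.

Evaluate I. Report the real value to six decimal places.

Rules hold: Σm=0, L=8 even, 3≤3≤5.
N = 9·3·7 = 189
Δ = 2!·6!·0!/9! = 1/252
Racah Σ t=1..1: t=1:−1/36 = -1/36
⇒ 3j(4 1 3; 0 0 0)² = 4/63, sgn +1
Racah Σ t=1..1: t=1:−1/48 = -1/48
⇒ 3j(4 1 3; 1 0 -1)² = 5/84, sgn -1
4πI² = N·(3j₀)²·(3jₘ)² = 5/7
I = -1·√(0.714286/4π) = -0.23841361

-0.238414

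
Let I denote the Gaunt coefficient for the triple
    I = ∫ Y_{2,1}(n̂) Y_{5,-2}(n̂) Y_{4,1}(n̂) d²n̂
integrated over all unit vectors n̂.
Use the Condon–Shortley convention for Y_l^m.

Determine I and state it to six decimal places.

0.000000

L=11 odd ⇒ parity kills the (l;000) factor ⇒ I = 0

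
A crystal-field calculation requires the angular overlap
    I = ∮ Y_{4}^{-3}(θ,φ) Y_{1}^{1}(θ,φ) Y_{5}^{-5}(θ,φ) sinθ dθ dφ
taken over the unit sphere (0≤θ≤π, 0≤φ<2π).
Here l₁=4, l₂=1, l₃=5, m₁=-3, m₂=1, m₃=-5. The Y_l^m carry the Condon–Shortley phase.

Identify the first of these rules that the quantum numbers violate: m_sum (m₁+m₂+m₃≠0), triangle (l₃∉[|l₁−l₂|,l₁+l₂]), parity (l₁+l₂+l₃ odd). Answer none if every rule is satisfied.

azimuthal sum: -3 + 1 − 5 = -7  ✗
3 ≤ 5 ≤ 5 (triangle on l)
L = 4 + 1 + 5 = 10 (even)

m_sum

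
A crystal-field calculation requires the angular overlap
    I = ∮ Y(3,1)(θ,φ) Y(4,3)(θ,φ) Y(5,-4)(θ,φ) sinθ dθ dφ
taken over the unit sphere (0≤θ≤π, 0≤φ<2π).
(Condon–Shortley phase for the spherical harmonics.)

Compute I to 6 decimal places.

Checks pass: Σm=0; 12 even; l₃=5∈[1,7].
(2·3+1)(2·4+1)(2·5+1) = 693
Δ: 2! 4! 6! / 13! → 1/180180
sum: t=0:+1/576 t=1:−1/144 t=2:+1/576 = -1/288
3j²(3 4 5; 0 0 0) = Δ·Π!·Σ² = 20/1001  (sign +1)
sum: t=1:−1/4320 t=2:+1/5760 = -1/17280
3j²(3 4 5; 1 3 -4) = Δ·Π!·Σ² = 7/4290  (sign +1)
combine: 4πI² = 693·20/1001·7/4290 = 42/1859
take √, sign +1: I = 0.04240138

0.042401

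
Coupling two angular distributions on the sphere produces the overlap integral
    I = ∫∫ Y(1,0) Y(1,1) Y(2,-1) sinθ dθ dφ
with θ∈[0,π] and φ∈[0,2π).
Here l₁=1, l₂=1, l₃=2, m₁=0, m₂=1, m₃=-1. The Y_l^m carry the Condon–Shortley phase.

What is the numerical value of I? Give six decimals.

m-sum 0 ✓  L=4 even ✓  0≤2≤2 ✓
Π(2lᵢ+1) = 3×3×5 = 45
triangle coeff Δ(1,1,2) = 1/30
Σ_t [0,0]: t=0:+1/1 = 1/1
(3j)²=2/15 [(1 1 2; 0 0 0)], sign=+1
Σ_t [0,0]: t=0:+1/2 = 1/2
(3j)²=1/10 [(1 1 2; 0 1 -1)], sign=-1
⇒ 4πI² = 3/5
I = (-1)√(3/5/(4π)) = -0.21850969

-0.218510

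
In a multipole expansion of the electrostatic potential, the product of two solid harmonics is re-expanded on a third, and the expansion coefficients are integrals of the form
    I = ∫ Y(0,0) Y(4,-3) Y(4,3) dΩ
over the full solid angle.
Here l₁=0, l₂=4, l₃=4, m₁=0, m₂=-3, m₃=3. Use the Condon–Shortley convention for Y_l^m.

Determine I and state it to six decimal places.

-0.282095

Rules hold: Σm=0, L=8 even, 4≤4≤4.
N = 1·9·9 = 81
Δ = 0!·0!·8!/9! = 1/9
Racah Σ t=0..0: t=0:+1/576 = 1/576
⇒ 3j(0 4 4; 0 0 0)² = 1/9, sgn +1
Racah Σ t=0..0: t=0:+1/5040 = 1/5040
⇒ 3j(0 4 4; 0 -3 3)² = 1/9, sgn -1
4πI² = N·(3j₀)²·(3jₘ)² = 1/1
I = -1·√(1/4π) = -0.28209479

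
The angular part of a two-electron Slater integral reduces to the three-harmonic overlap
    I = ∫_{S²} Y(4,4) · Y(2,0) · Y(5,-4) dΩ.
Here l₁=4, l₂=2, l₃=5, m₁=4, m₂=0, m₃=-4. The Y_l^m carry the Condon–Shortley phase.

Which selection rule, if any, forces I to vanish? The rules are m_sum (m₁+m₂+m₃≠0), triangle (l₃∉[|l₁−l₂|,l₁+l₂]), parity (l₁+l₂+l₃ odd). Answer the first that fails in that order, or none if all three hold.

parity

azimuthal sum: 4 + 0 − 4 = 0  ✓
2 ≤ 5 ≤ 6 (triangle on l)  ✓
L = 4 + 2 + 5 = 11 (odd)  ✗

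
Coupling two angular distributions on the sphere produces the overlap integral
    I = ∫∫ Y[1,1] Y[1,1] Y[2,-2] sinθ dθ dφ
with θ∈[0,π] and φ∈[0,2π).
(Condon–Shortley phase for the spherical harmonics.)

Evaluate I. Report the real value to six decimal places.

m-sum 0 ✓  L=4 even ✓  0≤2≤2 ✓
Π(2lᵢ+1) = 3×3×5 = 45
triangle coeff Δ(1,1,2) = 1/30
Σ_t [0,0]: t=0:+1/1 = 1/1
(3j)²=2/15 [(1 1 2; 0 0 0)], sign=+1
Σ_t [0,0]: t=0:+1/4 = 1/4
(3j)²=1/5 [(1 1 2; 1 1 -2)], sign=+1
⇒ 4πI² = 6/5
I = (+1)√(6/5/(4π)) = 0.30901936

0.309019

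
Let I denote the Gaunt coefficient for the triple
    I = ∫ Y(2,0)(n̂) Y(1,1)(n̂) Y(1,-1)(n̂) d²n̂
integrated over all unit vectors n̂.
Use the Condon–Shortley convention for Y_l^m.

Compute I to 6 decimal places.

m-sum 0 ✓  L=4 even ✓  1≤1≤3 ✓
Π(2lᵢ+1) = 5×3×3 = 45
triangle coeff Δ(2,1,1) = 1/30
Σ_t [1,1]: t=1:−1/1 = -1/1
(3j)²=2/15 [(2 1 1; 0 0 0)], sign=+1
Σ_t [2,2]: t=2:+1/4 = 1/4
(3j)²=1/30 [(2 1 1; 0 1 -1)], sign=+1
⇒ 4πI² = 1/5
I = (+1)√(1/5/(4π)) = 0.12615663

0.126157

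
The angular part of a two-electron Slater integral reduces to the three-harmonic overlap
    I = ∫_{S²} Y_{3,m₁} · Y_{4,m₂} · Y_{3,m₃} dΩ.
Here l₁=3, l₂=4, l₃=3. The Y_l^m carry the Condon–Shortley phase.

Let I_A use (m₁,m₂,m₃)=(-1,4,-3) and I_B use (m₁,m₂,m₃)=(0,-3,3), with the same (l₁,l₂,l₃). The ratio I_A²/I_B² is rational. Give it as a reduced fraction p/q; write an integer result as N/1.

l's match ⇒ only the (l;m) 3-j factors differ between A and B.
A: triangle coeff Δ(3,4,3) = 1/34650; Σ_t [4,4]: t=4:+1/1152 = 1/1152; (3j)²=1/33 [(3 4 3; -1 4 -3)], sign=+1
B: triangle coeff Δ(3,4,3) = 1/34650; Σ_t [1,1]: t=1:−1/288 = -1/288; (3j)²=1/22 [(3 4 3; 0 -3 3)], sign=-1
I_A²/I_B² = (1/33)/(1/22) = 2/3

2/3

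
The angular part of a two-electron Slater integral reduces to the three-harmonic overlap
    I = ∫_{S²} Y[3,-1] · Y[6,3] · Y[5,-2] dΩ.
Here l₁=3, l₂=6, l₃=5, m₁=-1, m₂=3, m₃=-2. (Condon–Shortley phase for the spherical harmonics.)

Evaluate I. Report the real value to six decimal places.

Rules hold: Σm=0, L=14 even, 3≤5≤9.
N = 7·13·11 = 1001
Δ = 4!·2!·8!/15! = 1/675675
Racah Σ t=1..3: t=1:−1/8640 t=2:+1/2304 t=3:−1/8640 = 7/34560
⇒ 3j(3 6 5; 0 0 0)² = 7/429, sgn -1
Racah Σ t=2..4: t=2:+1/40320 t=3:−1/8640 t=4:+1/34560 = -1/16128
⇒ 3j(3 6 5; -1 3 -2)² = 18/1001, sgn +1
4πI² = N·(3j₀)²·(3jₘ)² = 42/143
I = -1·√(0.293706/4π) = -0.15288036

-0.152880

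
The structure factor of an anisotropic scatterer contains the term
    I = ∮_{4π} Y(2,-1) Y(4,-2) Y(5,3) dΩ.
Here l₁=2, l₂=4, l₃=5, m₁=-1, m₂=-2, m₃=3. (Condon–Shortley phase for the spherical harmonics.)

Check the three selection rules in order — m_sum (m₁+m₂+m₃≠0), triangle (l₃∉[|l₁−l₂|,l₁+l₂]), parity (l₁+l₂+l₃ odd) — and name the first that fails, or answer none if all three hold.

parity

m₁+m₂+m₃ = -1 − 2 + 3 = 0  ✓
triangle: |2−4|=2 ≤ l₃=5 ≤ 2+4=6  ✓
parity: l₁+l₂+l₃ = 11 is odd  ✗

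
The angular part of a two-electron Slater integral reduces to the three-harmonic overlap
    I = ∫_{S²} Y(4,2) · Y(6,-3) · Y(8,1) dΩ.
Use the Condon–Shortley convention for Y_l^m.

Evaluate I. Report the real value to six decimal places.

0.158521

m-sum 0 ✓  L=18 even ✓  2≤8≤10 ✓
Π(2lᵢ+1) = 9×13×17 = 1989
triangle coeff Δ(4,6,8) = 1/23279256
Σ_t [0,2]: t=0:+1/1658880 t=1:−1/518400 t=2:+1/1658880 = -1/1382400
(3j)²=504/46189 [(4 6 8; 0 0 0)], sign=-1
Σ_t [0,2]: t=0:+1/2903040 t=1:−1/9676800 t=2:+1/522547200 = 127/522547200
(3j)²=16129/1108536 [(4 6 8; 2 -3 1)], sign=-1
⇒ 4πI² = 3048381/9653501
I = (+1)√(3048381/9653501/(4π)) = 0.15852117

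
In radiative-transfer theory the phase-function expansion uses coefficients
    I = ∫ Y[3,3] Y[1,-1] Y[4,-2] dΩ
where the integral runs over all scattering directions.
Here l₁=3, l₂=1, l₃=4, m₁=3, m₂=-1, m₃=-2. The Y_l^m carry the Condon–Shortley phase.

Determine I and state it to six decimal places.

0.061558

Checks pass: Σm=0; 8 even; l₃=4∈[2,4].
(2·3+1)(2·1+1)(2·4+1) = 189
Δ: 0! 6! 2! / 9! → 1/252
sum: t=0:+1/36 = 1/36
3j²(3 1 4; 0 0 0) = Δ·Π!·Σ² = 4/63  (sign +1)
sum: t=0:+1/1440 = 1/1440
3j²(3 1 4; 3 -1 -2) = Δ·Π!·Σ² = 1/252  (sign +1)
combine: 4πI² = 189·4/63·1/252 = 1/21
take √, sign +1: I = 0.06155813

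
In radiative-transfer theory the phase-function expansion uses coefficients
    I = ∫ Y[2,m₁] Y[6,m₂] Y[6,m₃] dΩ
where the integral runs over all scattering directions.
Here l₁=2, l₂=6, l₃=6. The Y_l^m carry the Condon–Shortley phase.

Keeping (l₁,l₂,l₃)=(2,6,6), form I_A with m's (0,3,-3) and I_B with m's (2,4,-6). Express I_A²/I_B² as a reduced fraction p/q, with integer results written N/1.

25/44

Same 2,6,6: normalisation and zero-m 3j drop out of the ratio.
A: Δ: 2! 2! 10! / 15! → 1/90090; sum: t=0:+1/1451520 t=1:−1/80640 t=2:+1/120960 = -1/290304; 3j²(2 6 6; 0 3 -3) = Δ·Π!·Σ² = 5/2002  (sign +1)
B: Δ: 2! 2! 10! / 15! → 1/90090; sum: t=0:+1/14515200 = 1/14515200; 3j²(2 6 6; 2 4 -6) = Δ·Π!·Σ² = 2/455  (sign +1)
I_A²/I_B² = (5/2002)/(2/455) = 25/44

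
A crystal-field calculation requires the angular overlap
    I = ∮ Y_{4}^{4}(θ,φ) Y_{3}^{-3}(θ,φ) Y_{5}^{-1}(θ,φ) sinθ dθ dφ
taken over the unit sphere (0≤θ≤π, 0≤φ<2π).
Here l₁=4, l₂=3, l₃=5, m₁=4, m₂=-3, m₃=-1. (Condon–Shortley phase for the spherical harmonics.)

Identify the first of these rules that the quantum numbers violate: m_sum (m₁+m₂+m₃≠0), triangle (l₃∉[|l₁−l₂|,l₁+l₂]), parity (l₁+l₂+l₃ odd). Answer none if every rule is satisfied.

azimuthal sum: 4 − 3 − 1 = 0  ✓
1 ≤ 5 ≤ 7 (triangle on l)  ✓
L = 4 + 3 + 5 = 12 (even)  ✓

none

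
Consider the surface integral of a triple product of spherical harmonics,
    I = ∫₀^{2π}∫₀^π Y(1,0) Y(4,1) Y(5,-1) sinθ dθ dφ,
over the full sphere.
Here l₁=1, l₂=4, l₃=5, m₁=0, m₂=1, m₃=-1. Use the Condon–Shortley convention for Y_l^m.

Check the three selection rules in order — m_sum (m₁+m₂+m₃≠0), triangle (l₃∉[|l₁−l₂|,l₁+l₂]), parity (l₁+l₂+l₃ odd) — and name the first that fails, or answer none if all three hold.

none

azimuthal sum: 0 + 1 − 1 = 0  ✓
3 ≤ 5 ≤ 5 (triangle on l)  ✓
L = 1 + 4 + 5 = 10 (even)  ✓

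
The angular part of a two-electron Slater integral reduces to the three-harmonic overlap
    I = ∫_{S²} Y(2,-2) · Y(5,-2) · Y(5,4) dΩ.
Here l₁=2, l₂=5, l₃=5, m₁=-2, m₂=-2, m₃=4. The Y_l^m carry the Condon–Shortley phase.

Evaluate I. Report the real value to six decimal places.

-0.137240

Rules hold: Σm=0, L=12 even, 3≤5≤7.
N = 5·11·11 = 605
Δ = 2!·2!·8!/13! = 1/38610
Racah Σ t=0..2: t=0:+1/2880 t=1:−1/576 t=2:+1/2880 = -1/960
⇒ 3j(2 5 5; 0 0 0)² = 10/429, sgn +1
Racah Σ t=2..2: t=2:+1/20160 = 1/20160
⇒ 3j(2 5 5; -2 -2 4)² = 12/715, sgn -1
4πI² = N·(3j₀)²·(3jₘ)² = 40/169
I = -1·√(0.236686/4π) = -0.13724032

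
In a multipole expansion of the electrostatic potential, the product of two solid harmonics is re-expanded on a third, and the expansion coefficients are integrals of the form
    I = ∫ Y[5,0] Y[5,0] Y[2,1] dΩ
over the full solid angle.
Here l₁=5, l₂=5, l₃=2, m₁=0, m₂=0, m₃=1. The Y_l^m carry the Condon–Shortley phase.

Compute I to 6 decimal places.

0.000000

m-sum = 0 + 0 + 1 = 1 ≠ 0 ⇒ I = 0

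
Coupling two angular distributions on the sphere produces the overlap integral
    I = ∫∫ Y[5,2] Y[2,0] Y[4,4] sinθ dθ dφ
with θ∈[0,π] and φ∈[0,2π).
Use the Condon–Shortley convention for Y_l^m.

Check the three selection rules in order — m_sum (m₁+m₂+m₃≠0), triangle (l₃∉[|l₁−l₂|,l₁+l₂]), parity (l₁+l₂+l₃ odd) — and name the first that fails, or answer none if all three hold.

m_sum

Σmᵢ = 6  ✗
l₃∈[|l₁−l₂|,l₁+l₂]=[3,7], have l₃=4
Σlᵢ = 11 ⇒ odd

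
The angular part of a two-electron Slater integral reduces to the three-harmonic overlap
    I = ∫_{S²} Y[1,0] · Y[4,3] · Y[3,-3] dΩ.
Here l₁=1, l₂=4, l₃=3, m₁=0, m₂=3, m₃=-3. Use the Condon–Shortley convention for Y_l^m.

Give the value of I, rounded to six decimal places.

-0.162868

Checks pass: Σm=0; 8 even; l₃=3∈[3,5].
(2·1+1)(2·4+1)(2·3+1) = 189
Δ: 2! 0! 6! / 9! → 1/252
sum: t=1:−1/36 = -1/36
3j²(1 4 3; 0 0 0) = Δ·Π!·Σ² = 4/63  (sign +1)
sum: t=1:−1/720 = -1/720
3j²(1 4 3; 0 3 -3) = Δ·Π!·Σ² = 1/36  (sign -1)
combine: 4πI² = 189·4/63·1/36 = 1/3
take √, sign -1: I = -0.16286750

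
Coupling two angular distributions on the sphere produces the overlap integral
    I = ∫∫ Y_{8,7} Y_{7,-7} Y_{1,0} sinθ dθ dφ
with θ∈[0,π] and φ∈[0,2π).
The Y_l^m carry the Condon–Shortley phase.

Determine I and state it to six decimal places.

-0.118504

Rules hold: Σm=0, L=16 even, 1≤1≤15.
N = 17·15·3 = 765
Δ = 14!·2!·0!/17! = 1/2040
Racah Σ t=7..7: t=7:−1/25401600 = -1/25401600
⇒ 3j(8 7 1; 0 0 0)² = 8/255, sgn +1
Racah Σ t=0..0: t=0:+1/87178291200 = 1/87178291200
⇒ 3j(8 7 1; 7 -7 0)² = 1/136, sgn -1
4πI² = N·(3j₀)²·(3jₘ)² = 3/17
I = -1·√(0.176471/4π) = -0.11850352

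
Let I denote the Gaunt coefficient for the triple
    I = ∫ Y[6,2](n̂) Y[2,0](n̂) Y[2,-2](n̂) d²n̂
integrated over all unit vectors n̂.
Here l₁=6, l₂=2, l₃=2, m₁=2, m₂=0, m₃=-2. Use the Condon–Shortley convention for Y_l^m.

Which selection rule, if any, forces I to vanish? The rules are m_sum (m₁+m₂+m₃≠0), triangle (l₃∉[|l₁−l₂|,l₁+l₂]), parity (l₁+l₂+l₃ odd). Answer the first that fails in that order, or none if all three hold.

m₁+m₂+m₃ = 2 + 0 − 2 = 0  ✓
triangle: |6−2|=4 ≤ l₃=2 ≤ 6+2=8  ✗
parity: l₁+l₂+l₃ = 10 is even

triangle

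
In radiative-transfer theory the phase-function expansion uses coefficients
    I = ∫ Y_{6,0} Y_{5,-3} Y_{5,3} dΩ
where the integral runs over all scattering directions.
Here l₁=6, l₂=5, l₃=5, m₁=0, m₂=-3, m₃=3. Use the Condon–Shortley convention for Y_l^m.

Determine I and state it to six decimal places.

0.088978

Checks pass: Σm=0; 16 even; l₃=5∈[1,11].
(2·6+1)(2·5+1)(2·5+1) = 1573
Δ: 6! 6! 4! / 17! → 1/28588560
sum: t=1:−1/345600 t=2:+1/13824 t=3:−1/5184 t=4:+1/13824 t=5:−1/345600 = -7/129600
3j²(6 5 5; 0 0 0) = Δ·Π!·Σ² = 80/7293  (sign +1)
sum: t=0:+1/2073600 t=1:−1/86400 t=2:+1/55296 = 29/4147200
3j²(6 5 5; 0 -3 3) = Δ·Π!·Σ² = 841/145860  (sign +1)
combine: 4πI² = 1573·80/7293·841/145860 = 3364/33813
take √, sign +1: I = 0.08897771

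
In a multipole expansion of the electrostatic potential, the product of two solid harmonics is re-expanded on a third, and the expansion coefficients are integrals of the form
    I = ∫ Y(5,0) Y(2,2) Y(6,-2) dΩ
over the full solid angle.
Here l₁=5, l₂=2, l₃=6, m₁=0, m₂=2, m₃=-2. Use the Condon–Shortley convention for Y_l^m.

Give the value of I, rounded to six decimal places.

0.000000

L=13 odd ⇒ parity kills the (l;000) factor ⇒ I = 0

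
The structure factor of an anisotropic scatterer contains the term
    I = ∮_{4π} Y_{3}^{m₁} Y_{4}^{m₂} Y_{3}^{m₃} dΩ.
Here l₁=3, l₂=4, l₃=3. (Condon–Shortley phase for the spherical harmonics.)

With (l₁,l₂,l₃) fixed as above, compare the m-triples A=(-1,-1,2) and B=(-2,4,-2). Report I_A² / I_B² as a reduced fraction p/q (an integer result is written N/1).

16/35

Same 3,4,3: normalisation and zero-m 3j drop out of the ratio.
A: Δ: 4! 2! 4! / 11! → 1/34650; sum: t=2:+1/48 t=3:−1/144 = 1/72; 3j²(3 4 3; -1 -1 2) = Δ·Π!·Σ² = 16/693  (sign -1)
B: Δ: 4! 2! 4! / 11! → 1/34650; sum: t=4:+1/576 = 1/576; 3j²(3 4 3; -2 4 -2) = Δ·Π!·Σ² = 5/99  (sign -1)
I_A²/I_B² = (16/693)/(5/99) = 16/35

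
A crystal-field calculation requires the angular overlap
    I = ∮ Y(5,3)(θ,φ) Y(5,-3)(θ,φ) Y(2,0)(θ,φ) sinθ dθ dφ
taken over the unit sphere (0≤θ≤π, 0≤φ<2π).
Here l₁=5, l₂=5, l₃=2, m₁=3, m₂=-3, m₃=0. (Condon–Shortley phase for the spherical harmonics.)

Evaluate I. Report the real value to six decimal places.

-0.016174

Checks pass: Σm=0; 12 even; l₃=2∈[0,10].
(2·5+1)(2·5+1)(2·2+1) = 605
Δ: 8! 2! 2! / 13! → 1/38610
sum: t=3:−1/2880 t=4:+1/576 t=5:−1/2880 = 1/960
3j²(5 5 2; 0 0 0) = Δ·Π!·Σ² = 10/429  (sign +1)
sum: t=0:+1/161280 t=1:−1/5040 t=2:+1/5760 = -1/53760
3j²(5 5 2; 3 -3 0) = Δ·Π!·Σ² = 1/4290  (sign -1)
combine: 4πI² = 605·10/429·1/4290 = 5/1521
take √, sign -1: I = -0.01617393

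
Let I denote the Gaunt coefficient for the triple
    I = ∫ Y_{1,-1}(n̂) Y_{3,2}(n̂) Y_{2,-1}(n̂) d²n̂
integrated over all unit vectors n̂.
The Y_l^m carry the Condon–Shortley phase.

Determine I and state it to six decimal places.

Checks pass: Σm=0; 6 even; l₃=2∈[2,4].
(2·1+1)(2·3+1)(2·2+1) = 105
Δ: 2! 0! 4! / 7! → 1/105
sum: t=1:−1/4 = -1/4
3j²(1 3 2; 0 0 0) = Δ·Π!·Σ² = 3/35  (sign -1)
sum: t=2:+1/12 = 1/12
3j²(1 3 2; -1 2 -1) = Δ·Π!·Σ² = 2/21  (sign -1)
combine: 4πI² = 105·3/35·2/21 = 6/7
take √, sign +1: I = 0.26116903

0.261169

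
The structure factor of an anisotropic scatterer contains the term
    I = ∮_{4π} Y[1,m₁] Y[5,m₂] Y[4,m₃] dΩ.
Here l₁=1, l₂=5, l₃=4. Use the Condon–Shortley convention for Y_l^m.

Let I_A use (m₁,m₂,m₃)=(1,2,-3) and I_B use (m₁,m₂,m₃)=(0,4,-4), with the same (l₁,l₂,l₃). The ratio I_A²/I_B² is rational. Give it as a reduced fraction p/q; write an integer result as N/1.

1/3

Same 1,5,4: normalisation and zero-m 3j drop out of the ratio.
A: Δ: 2! 0! 8! / 11! → 1/495; sum: t=0:+1/10080 = 1/10080; 3j²(1 5 4; 1 2 -3) = Δ·Π!·Σ² = 1/165  (sign -1)
B: Δ: 2! 0! 8! / 11! → 1/495; sum: t=1:−1/40320 = -1/40320; 3j²(1 5 4; 0 4 -4) = Δ·Π!·Σ² = 1/55  (sign -1)
I_A²/I_B² = (1/165)/(1/55) = 1/3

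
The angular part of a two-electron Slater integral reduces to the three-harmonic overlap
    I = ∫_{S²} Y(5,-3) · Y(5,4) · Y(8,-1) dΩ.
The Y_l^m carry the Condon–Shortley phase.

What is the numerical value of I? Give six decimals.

0.100827

m-sum 0 ✓  L=18 even ✓  0≤8≤10 ✓
Π(2lᵢ+1) = 11×11×17 = 2057
triangle coeff Δ(5,5,8) = 1/37413090
Σ_t [0,2]: t=0:+1/1036800 t=1:−1/331776 t=2:+1/1036800 = -1/921600
(3j)²=490/46189 [(5 5 8; 0 0 0)], sign=-1
Σ_t [1,2]: t=1:−1/203212800 t=2:+1/14515200 = 13/203212800
(3j)²=104/17765 [(5 5 8; -3 4 -1)], sign=-1
⇒ 4πI² = 784/6137
I = (+1)√(784/6137/(4π)) = 0.10082658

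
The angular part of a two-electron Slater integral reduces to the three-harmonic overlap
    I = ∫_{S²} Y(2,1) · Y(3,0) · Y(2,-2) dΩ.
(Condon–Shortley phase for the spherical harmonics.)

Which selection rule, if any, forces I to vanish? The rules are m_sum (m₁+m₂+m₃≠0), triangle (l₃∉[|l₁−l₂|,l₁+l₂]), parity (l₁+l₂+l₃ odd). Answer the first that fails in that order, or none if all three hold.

m₁+m₂+m₃ = 1 + 0 − 2 = -1  ✗
triangle: |2−3|=1 ≤ l₃=2 ≤ 2+3=5
parity: l₁+l₂+l₃ = 7 is odd

m_sum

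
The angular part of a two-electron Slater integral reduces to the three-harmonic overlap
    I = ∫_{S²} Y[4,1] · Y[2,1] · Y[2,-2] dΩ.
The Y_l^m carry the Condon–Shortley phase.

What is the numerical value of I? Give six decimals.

Rules hold: Σm=0, L=8 even, 2≤2≤6.
N = 9·5·5 = 225
Δ = 4!·4!·0!/9! = 1/630
Racah Σ t=2..2: t=2:+1/16 = 1/16
⇒ 3j(4 2 2; 0 0 0)² = 2/35, sgn +1
Racah Σ t=3..3: t=3:−1/144 = -1/144
⇒ 3j(4 2 2; 1 1 -2)² = 1/126, sgn -1
4πI² = N·(3j₀)²·(3jₘ)² = 5/49
I = -1·√(0.102041/4π) = -0.09011188

-0.090112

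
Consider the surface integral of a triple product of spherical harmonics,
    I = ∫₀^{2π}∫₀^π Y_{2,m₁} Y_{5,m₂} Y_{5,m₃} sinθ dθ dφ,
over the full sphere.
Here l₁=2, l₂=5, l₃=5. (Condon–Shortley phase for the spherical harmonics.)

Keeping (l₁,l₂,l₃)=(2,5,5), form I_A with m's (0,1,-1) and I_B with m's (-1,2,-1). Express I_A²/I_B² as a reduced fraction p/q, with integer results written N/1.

Same 2,5,5: normalisation and zero-m 3j drop out of the ratio.
A: Δ: 2! 2! 8! / 13! → 1/38610; sum: t=0:+1/5760 t=1:−1/720 t=2:+1/2304 = -1/1280; 3j²(2 5 5; 0 1 -1) = Δ·Π!·Σ² = 27/1430  (sign -1)
B: Δ: 2! 2! 8! / 13! → 1/38610; sum: t=1:−1/2880 t=2:+1/1440 = 1/2880; 3j²(2 5 5; -1 2 -1) = Δ·Π!·Σ² = 7/715  (sign +1)
I_A²/I_B² = (27/1430)/(7/715) = 27/14

27/14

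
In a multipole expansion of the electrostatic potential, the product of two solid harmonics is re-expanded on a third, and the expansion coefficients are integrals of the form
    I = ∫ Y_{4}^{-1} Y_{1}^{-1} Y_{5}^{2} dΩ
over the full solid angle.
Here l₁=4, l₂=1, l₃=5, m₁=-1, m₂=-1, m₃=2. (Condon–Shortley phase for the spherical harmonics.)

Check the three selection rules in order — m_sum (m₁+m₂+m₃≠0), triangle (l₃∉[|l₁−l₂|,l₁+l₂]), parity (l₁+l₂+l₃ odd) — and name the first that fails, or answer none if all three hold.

none

azimuthal sum: -1 − 1 + 2 = 0  ✓
3 ≤ 5 ≤ 5 (triangle on l)  ✓
L = 4 + 1 + 5 = 10 (even)  ✓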